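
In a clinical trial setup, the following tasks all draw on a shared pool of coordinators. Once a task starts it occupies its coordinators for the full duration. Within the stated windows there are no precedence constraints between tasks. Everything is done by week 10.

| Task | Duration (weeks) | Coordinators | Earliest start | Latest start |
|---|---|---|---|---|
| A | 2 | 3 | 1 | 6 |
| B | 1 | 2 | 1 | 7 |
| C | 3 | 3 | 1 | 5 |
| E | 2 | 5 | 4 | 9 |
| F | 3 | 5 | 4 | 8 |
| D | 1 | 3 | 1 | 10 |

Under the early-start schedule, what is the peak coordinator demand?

11

Early-start schedule: A@1, B@1, C@1, E@4, F@4, D@1.
Load per week: week 1: 11, week 2: 6, week 3: 3, week 4: 10, week 5: 10, week 6: 5, week 7: 0, week 8: 0, week 9: 0, week 10: 0.
Peak is 11.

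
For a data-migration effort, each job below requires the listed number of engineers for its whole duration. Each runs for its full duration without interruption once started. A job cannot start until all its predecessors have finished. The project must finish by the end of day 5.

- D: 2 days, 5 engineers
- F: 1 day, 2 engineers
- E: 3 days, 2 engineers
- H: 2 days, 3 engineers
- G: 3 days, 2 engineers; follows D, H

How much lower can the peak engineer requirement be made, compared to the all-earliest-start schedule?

4

Early-start peak: d1:12  d2:10  d3:4  d4:2  d5:2 ⇒ 12.
Leveled (D@1, F@3, E@3, H@1, G@3): d1:8  d2:8  d3:6  d4:4  d5:4 ⇒ 8.
Reduction 12 − 8 = 4.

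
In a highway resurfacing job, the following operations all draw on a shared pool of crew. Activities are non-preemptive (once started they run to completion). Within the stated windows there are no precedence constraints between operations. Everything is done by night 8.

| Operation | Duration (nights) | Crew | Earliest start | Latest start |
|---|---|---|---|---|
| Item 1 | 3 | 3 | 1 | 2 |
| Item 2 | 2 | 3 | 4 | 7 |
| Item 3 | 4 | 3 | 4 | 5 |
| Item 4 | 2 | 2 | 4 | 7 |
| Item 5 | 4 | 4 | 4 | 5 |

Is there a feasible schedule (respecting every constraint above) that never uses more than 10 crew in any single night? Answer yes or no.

yes

Schedule Item 1@1, Item 2@4, Item 3@4, Item 4@6, Item 5@4: n1:3  n2:3  n3:3  n4:10  n5:10  n6:9  n7:9  n8:0 — peak 10 ≤ 10.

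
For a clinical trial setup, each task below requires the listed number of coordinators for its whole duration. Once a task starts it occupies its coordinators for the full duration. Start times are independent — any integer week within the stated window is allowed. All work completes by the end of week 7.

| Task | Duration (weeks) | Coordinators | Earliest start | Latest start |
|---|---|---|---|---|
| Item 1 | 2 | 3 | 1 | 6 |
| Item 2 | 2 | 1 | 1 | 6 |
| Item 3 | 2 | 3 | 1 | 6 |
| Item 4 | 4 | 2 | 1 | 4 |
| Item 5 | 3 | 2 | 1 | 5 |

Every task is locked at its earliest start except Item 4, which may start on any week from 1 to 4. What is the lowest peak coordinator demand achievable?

Item 4@1: w1:11  w2:11  w3:4  w4:2  w5:0  w6:0  w7:0 → peak 11
Item 4@2: w1:9  w2:11  w3:4  w4:2  w5:2  w6:0  w7:0 → peak 11
Item 4@3: w1:9  w2:9  w3:4  w4:2  w5:2  w6:2  w7:0 → peak 9
Item 4@4: w1:9  w2:9  w3:2  w4:2  w5:2  w6:2  w7:2 → peak 9
Best is Item 4@3, peak 9.

9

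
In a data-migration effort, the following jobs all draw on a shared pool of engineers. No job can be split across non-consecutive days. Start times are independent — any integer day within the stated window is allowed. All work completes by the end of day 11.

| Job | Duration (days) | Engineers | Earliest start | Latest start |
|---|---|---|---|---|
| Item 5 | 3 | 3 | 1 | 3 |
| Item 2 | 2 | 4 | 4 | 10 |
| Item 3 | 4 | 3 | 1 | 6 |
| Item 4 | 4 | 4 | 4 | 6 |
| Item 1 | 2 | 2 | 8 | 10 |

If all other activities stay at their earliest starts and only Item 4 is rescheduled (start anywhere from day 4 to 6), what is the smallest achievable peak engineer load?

7

Item 4@4: d1:6  d2:6  d3:6  d4:11  d5:8  d6:4  d7:4  d8:2  d9:2  d10:0  d11:0 → peak 11
Item 4@5: d1:6  d2:6  d3:6  d4:7  d5:8  d6:4  d7:4  d8:6  d9:2  d10:0  d11:0 → peak 8
Item 4@6: d1:6  d2:6  d3:6  d4:7  d5:4  d6:4  d7:4  d8:6  d9:6  d10:0  d11:0 → peak 7
Best is Item 4@6, peak 7.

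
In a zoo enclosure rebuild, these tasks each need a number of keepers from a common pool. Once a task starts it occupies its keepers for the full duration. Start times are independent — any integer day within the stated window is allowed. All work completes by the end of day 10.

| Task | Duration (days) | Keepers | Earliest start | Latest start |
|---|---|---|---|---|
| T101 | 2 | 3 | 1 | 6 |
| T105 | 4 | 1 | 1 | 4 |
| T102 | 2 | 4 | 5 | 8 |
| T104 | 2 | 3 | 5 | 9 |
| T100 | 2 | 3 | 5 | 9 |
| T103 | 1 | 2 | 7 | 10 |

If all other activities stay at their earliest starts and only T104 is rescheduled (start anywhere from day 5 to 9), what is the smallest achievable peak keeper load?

T104@5: d1:4  d2:4  d3:1  d4:1  d5:10  d6:10  d7:2  d8:0  d9:0  d10:0 → peak 10
T104@6: d1:4  d2:4  d3:1  d4:1  d5:7  d6:10  d7:5  d8:0  d9:0  d10:0 → peak 10
T104@7: d1:4  d2:4  d3:1  d4:1  d5:7  d6:7  d7:5  d8:3  d9:0  d10:0 → peak 7
T104@8: d1:4  d2:4  d3:1  d4:1  d5:7  d6:7  d7:2  d8:3  d9:3  d10:0 → peak 7
T104@9: d1:4  d2:4  d3:1  d4:1  d5:7  d6:7  d7:2  d8:0  d9:3  d10:3 → peak 7
Best is T104@7, peak 7.

7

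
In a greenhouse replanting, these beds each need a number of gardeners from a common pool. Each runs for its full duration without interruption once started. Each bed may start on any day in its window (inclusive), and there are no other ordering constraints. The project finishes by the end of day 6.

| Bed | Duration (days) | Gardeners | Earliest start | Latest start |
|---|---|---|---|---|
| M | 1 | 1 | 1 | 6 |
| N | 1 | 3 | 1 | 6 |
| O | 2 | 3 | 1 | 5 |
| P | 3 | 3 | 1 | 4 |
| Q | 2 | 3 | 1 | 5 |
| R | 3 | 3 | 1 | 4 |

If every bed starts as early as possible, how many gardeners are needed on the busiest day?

16

Early-start schedule: M@1, N@1, O@1, P@1, Q@1, R@1.
Load per day: day 1: 16, day 2: 12, day 3: 6, day 4: 0, day 5: 0, day 6: 0.
Peak is 16.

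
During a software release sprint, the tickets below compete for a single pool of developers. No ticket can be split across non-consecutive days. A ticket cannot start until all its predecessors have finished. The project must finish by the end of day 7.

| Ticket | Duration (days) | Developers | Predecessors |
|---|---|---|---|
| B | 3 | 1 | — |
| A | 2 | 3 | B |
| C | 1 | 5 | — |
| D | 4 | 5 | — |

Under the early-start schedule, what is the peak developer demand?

Early-start schedule: B@1, A@4, C@1, D@1.
Load per day: day 1: 11, day 2: 6, day 3: 6, day 4: 8, day 5: 3, day 6: 0, day 7: 0.
Peak is 11.

11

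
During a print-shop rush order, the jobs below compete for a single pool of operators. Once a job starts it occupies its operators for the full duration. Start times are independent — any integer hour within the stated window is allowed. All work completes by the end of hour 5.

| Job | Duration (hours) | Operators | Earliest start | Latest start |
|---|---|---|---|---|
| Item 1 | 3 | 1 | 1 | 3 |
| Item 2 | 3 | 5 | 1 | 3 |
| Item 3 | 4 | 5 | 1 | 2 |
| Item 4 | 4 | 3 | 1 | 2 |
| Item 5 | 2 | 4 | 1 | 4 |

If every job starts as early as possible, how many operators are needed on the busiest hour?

18

Early-start schedule: Item 1@1, Item 2@1, Item 3@1, Item 4@1, Item 5@1.
Load per hour: hour 1: 18, hour 2: 18, hour 3: 14, hour 4: 8, hour 5: 0.
Peak is 18.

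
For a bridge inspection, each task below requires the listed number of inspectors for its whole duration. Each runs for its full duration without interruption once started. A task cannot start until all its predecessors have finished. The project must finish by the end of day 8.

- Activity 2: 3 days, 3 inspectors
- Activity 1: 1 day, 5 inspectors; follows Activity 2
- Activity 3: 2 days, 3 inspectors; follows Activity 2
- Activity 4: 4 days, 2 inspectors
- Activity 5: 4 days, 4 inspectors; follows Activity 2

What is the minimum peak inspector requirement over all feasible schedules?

7

Early-start (Activity 2@1, Activity 1@4, Activity 3@4, Activity 4@1, Activity 5@4) gives peak 14: d1:5  d2:5  d3:5  d4:14  d5:7  d6:4  d7:4  d8:0.
Shift Activity 3→5, Activity 5→5.
Schedule Activity 2@1, Activity 1@4, Activity 3@5, Activity 4@1, Activity 5@5: d1:5  d2:5  d3:5  d4:7  d5:7  d6:7  d7:4  d8:4 — peak 7.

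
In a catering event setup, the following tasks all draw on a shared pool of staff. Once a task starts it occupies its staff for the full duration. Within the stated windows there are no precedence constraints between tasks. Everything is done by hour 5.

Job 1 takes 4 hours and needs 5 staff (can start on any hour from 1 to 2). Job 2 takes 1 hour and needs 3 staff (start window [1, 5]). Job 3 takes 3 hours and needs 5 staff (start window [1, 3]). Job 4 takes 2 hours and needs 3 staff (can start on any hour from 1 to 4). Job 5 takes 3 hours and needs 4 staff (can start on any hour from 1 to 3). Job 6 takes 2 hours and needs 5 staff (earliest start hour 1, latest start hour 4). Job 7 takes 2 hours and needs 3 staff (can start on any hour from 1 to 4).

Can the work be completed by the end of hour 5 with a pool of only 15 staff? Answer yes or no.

Schedule Job 1@1, Job 2@5, Job 3@1, Job 4@4, Job 5@3, Job 6@1, Job 7@4: h1:15  h2:15  h3:14  h4:15  h5:13 — peak 15 ≤ 15.

yes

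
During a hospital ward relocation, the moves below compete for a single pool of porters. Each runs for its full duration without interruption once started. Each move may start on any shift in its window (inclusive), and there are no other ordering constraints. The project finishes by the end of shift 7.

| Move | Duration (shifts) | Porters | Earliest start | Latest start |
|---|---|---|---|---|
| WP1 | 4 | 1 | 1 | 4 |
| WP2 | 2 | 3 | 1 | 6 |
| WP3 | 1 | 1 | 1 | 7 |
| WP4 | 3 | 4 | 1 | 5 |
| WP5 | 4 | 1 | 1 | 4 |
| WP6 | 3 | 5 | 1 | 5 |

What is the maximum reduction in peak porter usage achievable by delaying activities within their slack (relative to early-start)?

8

Early-start peak: s1:15  s2:14  s3:11  s4:2  s5:0  s6:0  s7:0 ⇒ 15.
Leveled (WP1@1, WP2@4, WP3@4, WP4@5, WP5@1, WP6@1): s1:7  s2:7  s3:7  s4:6  s5:7  s6:4  s7:4 ⇒ 7.
Reduction 15 − 7 = 8.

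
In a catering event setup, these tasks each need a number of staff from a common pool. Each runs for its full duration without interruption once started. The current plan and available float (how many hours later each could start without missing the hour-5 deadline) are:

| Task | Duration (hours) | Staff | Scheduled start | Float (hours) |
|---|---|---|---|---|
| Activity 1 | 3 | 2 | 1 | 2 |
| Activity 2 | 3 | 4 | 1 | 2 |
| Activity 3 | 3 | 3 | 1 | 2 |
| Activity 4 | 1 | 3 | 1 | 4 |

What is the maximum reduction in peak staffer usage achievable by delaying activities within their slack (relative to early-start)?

Early-start peak: h1:12  h2:9  h3:9  h4:0  h5:0 ⇒ 12.
Leveled (Activity 1@1, Activity 2@1, Activity 3@1, Activity 4@4): h1:9  h2:9  h3:9  h4:3  h5:0 ⇒ 9.
Reduction 12 − 9 = 3.

3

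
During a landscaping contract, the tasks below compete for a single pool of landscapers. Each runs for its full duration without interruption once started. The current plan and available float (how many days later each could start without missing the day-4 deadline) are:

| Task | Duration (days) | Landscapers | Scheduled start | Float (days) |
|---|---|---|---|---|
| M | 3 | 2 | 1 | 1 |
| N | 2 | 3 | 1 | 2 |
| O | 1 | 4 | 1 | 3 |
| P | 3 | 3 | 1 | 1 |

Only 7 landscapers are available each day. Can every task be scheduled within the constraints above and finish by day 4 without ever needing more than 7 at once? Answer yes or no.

The minimum achievable peak is 8; 7 < 8, so no feasible schedule stays within the cap.

no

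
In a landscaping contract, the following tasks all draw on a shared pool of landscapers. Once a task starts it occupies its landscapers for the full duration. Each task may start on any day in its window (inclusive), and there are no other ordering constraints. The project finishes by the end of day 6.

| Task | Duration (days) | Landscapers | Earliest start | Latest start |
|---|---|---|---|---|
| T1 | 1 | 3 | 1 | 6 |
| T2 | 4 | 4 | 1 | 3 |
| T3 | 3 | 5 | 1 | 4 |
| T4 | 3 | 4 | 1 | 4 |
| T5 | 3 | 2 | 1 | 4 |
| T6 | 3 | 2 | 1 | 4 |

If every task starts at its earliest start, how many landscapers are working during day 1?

20

At early start, day 1 has: T1, T2, T3, T4, T5, T6.
Demand: 3 + 4 + 5 + 4 + 2 + 2 = 20.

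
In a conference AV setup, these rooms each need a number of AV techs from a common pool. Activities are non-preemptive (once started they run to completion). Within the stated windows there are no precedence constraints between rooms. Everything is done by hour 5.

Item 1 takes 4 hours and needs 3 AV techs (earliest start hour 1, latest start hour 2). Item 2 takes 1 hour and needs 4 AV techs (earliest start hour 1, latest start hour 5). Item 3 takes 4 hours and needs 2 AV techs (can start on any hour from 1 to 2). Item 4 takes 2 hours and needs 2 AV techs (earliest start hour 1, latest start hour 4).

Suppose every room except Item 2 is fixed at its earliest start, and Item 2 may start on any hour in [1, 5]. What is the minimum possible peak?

Item 2@1: h1:11  h2:7  h3:5  h4:5  h5:0 → peak 11
Item 2@2: h1:7  h2:11  h3:5  h4:5  h5:0 → peak 11
Item 2@3: h1:7  h2:7  h3:9  h4:5  h5:0 → peak 9
Item 2@4: h1:7  h2:7  h3:5  h4:9  h5:0 → peak 9
Item 2@5: h1:7  h2:7  h3:5  h4:5  h5:4 → peak 7
Best is Item 2@5, peak 7.

7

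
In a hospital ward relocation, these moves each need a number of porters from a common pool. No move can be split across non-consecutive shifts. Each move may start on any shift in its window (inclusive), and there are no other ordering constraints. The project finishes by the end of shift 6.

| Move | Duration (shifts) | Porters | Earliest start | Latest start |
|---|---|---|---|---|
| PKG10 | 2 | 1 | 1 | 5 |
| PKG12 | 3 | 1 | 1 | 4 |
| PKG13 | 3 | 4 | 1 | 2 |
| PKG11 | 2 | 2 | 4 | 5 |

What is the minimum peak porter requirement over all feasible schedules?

4

Early-start (PKG10@1, PKG12@1, PKG13@1, PKG11@4) gives peak 6: s1:6  s2:6  s3:5  s4:2  s5:2  s6:0.
Shift PKG10→4, PKG12→4.
Schedule PKG10@4, PKG12@4, PKG13@1, PKG11@4: s1:4  s2:4  s3:4  s4:4  s5:4  s6:1 — peak 4.
Total porter-shifts = 21 over 6 shifts ⇒ peak ≥ ⌈21/6⌉ = 4, so 4 is optimal.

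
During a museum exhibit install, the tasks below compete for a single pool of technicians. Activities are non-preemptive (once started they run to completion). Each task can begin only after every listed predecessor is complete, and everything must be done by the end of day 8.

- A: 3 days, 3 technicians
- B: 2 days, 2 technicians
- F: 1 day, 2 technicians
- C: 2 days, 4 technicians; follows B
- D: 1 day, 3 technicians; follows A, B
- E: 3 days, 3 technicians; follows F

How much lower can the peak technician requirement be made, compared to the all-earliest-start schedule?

Early-start peak: d1:7  d2:8  d3:10  d4:10  d5:0  d6:0  d7:0  d8:0 ⇒ 10.
Leveled (A@1, B@1, F@3, C@4, D@6, E@6): d1:5  d2:5  d3:5  d4:4  d5:4  d6:6  d7:3  d8:3 ⇒ 6.
Reduction 10 − 6 = 4.

4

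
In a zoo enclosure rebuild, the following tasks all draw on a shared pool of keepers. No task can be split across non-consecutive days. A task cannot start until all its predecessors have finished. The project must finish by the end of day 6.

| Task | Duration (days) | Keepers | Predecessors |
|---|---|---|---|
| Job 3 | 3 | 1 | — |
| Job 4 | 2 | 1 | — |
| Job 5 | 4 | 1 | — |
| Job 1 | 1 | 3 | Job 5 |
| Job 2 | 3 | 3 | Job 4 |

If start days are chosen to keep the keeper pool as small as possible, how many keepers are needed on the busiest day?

5

Early-start (Job 3@1, Job 4@1, Job 5@1, Job 1@5, Job 2@3) gives peak 6: d1:3  d2:3  d3:5  d4:4  d5:6  d6:0.
Shift Job 1→6.
Schedule Job 3@1, Job 4@1, Job 5@1, Job 1@6, Job 2@3: d1:3  d2:3  d3:5  d4:4  d5:3  d6:3 — peak 5.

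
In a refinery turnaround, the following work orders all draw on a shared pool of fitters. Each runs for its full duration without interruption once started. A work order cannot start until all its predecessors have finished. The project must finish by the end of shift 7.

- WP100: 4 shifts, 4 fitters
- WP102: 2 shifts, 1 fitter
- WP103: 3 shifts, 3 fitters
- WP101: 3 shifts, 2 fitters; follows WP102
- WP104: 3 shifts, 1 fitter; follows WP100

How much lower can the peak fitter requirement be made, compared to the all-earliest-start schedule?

Early-start peak: s1:8  s2:8  s3:9  s4:6  s5:3  s6:1  s7:1 ⇒ 9.
Leveled (WP100@1, WP102@1, WP103@5, WP101@3, WP104@5): s1:5  s2:5  s3:6  s4:6  s5:6  s6:4  s7:4 ⇒ 6.
Reduction 9 − 6 = 3.

3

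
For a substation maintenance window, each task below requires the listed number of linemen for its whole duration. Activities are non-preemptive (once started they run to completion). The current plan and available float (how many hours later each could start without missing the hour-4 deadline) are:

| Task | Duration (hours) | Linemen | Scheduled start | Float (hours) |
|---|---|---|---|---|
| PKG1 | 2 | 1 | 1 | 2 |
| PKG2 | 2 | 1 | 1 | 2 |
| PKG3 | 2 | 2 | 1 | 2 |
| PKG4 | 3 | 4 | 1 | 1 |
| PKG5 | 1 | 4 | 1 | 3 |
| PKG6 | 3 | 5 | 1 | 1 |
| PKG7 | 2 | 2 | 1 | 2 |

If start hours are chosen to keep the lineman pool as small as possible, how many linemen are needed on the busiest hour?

Early-start (PKG1@1, PKG2@1, PKG3@1, PKG4@1, PKG5@1, PKG6@1, PKG7@1) gives peak 19: h1:19  h2:15  h3:9  h4:0.
Shift PKG2→3, PKG6→2, PKG7→3.
Schedule PKG1@1, PKG2@3, PKG3@1, PKG4@1, PKG5@1, PKG6@2, PKG7@3: h1:11  h2:12  h3:12  h4:8 — peak 12.

12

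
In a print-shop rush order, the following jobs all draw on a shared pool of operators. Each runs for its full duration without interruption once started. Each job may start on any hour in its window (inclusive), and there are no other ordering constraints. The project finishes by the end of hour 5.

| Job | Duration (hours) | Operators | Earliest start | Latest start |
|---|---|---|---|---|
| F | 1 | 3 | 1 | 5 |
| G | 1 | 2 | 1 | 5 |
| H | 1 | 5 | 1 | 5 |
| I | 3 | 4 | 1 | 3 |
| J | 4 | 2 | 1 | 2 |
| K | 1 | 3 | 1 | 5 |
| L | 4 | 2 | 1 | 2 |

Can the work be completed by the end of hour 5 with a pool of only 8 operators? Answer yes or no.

no

Total operator-hours = 41; over 5 hours the average is 41/5 > 8, so some hour must exceed 8.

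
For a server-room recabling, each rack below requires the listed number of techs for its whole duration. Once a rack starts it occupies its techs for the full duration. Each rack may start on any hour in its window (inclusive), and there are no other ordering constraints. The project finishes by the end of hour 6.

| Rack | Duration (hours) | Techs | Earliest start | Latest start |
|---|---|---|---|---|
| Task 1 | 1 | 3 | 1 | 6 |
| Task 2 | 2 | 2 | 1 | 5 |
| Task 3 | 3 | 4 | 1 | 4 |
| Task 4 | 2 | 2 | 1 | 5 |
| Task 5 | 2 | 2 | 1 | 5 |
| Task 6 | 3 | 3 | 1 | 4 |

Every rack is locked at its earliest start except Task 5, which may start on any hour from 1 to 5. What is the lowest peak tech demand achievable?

Task 5@1: h1:16  h2:13  h3:7  h4:0  h5:0  h6:0 → peak 16
Task 5@2: h1:14  h2:13  h3:9  h4:0  h5:0  h6:0 → peak 14
Task 5@3: h1:14  h2:11  h3:9  h4:2  h5:0  h6:0 → peak 14
Task 5@4: h1:14  h2:11  h3:7  h4:2  h5:2  h6:0 → peak 14
Task 5@5: h1:14  h2:11  h3:7  h4:0  h5:2  h6:2 → peak 14
Best is Task 5@2, peak 14.

14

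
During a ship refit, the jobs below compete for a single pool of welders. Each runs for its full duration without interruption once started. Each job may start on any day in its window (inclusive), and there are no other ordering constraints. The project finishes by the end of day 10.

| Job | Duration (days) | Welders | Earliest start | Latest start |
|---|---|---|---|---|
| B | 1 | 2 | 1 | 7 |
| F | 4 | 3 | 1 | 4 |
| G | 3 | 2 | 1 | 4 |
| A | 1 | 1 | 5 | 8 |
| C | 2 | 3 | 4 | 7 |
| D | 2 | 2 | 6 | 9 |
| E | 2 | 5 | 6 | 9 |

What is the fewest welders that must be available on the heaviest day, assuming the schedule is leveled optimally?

Early-start (B@1, F@1, G@1, A@5, C@4, D@6, E@6) gives peak 7: d1:7  d2:5  d3:5  d4:6  d5:4  d6:7  d7:7  d8:0  d9:0  d10:0.
Shift G→2, C→5, E→8.
Schedule B@1, F@1, G@2, A@5, C@5, D@6, E@8: d1:5  d2:5  d3:5  d4:5  d5:4  d6:5  d7:2  d8:5  d9:5  d10:0 — peak 5.
Total welder-days = 41 over 10 days ⇒ peak ≥ ⌈41/10⌉ = 5, so 5 is optimal.

5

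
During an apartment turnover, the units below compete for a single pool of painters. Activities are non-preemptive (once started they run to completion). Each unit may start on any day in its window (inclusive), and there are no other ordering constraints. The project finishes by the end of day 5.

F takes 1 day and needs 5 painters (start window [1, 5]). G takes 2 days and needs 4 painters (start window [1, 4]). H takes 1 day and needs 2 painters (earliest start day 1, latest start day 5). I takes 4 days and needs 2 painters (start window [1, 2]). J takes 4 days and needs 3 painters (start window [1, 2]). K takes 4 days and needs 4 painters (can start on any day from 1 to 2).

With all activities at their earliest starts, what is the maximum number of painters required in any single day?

20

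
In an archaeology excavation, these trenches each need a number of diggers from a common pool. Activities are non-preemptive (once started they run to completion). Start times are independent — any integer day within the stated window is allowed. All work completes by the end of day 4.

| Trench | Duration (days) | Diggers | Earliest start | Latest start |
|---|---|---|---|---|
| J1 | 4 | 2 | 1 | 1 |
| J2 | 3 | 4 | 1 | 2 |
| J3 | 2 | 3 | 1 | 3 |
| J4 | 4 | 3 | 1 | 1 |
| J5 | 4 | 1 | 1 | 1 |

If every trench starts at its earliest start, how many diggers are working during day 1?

13

At early start, day 1 has: J1, J2, J3, J4, J5.
Demand: 2 + 4 + 3 + 3 + 1 = 13.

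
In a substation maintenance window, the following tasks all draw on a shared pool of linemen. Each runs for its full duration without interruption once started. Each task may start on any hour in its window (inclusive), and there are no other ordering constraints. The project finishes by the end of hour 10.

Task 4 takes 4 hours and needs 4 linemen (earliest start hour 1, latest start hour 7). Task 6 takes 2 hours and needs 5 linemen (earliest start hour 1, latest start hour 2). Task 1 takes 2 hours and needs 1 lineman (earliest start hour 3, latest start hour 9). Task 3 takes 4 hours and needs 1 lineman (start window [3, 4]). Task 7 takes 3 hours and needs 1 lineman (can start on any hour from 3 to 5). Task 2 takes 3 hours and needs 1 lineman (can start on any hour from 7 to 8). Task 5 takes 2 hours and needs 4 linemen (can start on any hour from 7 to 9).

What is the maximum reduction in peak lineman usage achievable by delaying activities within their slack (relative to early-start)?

Early-start peak: h1:9  h2:9  h3:7  h4:7  h5:2  h6:1  h7:5  h8:5  h9:1  h10:0 ⇒ 9.
Leveled (Task 4@3, Task 6@1, Task 1@3, Task 3@3, Task 7@5, Task 2@7, Task 5@7): h1:5  h2:5  h3:6  h4:6  h5:6  h6:6  h7:6  h8:5  h9:1  h10:0 ⇒ 6.
Reduction 9 − 6 = 3.

3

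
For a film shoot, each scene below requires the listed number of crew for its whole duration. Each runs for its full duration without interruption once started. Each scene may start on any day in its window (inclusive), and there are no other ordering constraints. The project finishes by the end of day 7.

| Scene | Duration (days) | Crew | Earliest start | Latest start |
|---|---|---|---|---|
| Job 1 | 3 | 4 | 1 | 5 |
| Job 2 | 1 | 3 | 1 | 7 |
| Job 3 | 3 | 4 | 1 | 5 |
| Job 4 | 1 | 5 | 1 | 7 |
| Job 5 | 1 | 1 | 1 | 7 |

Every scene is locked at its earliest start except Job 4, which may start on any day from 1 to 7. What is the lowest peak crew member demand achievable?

Job 4@1: d1:17  d2:8  d3:8  d4:0  d5:0  d6:0  d7:0 → peak 17
Job 4@2: d1:12  d2:13  d3:8  d4:0  d5:0  d6:0  d7:0 → peak 13
Job 4@3: d1:12  d2:8  d3:13  d4:0  d5:0  d6:0  d7:0 → peak 13
Job 4@4: d1:12  d2:8  d3:8  d4:5  d5:0  d6:0  d7:0 → peak 12
Job 4@5: d1:12  d2:8  d3:8  d4:0  d5:5  d6:0  d7:0 → peak 12
Job 4@6: d1:12  d2:8  d3:8  d4:0  d5:0  d6:5  d7:0 → peak 12
Job 4@7: d1:12  d2:8  d3:8  d4:0  d5:0  d6:0  d7:5 → peak 12
Best is Job 4@4, peak 12.

12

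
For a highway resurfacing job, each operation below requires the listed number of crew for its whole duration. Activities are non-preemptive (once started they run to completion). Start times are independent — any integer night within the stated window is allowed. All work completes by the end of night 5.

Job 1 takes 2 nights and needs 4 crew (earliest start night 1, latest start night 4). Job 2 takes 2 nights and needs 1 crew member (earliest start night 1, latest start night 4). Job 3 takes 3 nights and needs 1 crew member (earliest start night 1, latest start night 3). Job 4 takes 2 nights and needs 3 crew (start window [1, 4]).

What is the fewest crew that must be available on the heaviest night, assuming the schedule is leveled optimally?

5

Early-start (Job 1@1, Job 2@1, Job 3@1, Job 4@1) gives peak 9: n1:9  n2:9  n3:1  n4:0  n5:0.
Shift Job 3→3, Job 4→3.
Schedule Job 1@1, Job 2@1, Job 3@3, Job 4@3: n1:5  n2:5  n3:4  n4:4  n5:1 — peak 5.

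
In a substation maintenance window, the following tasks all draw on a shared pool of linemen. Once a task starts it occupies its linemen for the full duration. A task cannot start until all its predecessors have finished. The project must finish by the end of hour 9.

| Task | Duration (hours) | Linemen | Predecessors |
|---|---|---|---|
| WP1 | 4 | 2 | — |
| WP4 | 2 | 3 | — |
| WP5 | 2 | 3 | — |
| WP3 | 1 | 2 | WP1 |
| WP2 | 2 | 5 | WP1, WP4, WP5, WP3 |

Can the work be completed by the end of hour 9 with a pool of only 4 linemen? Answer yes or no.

no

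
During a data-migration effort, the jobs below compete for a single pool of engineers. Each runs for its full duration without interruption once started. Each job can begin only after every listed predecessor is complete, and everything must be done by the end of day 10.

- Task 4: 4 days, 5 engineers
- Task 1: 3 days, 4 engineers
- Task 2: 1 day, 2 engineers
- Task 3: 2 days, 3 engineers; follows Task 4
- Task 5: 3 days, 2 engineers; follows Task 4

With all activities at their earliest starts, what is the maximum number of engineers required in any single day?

Early-start schedule: Task 4@1, Task 1@1, Task 2@1, Task 3@5, Task 5@5.
Load per day: day 1: 11, day 2: 9, day 3: 9, day 4: 5, day 5: 5, day 6: 5, day 7: 2, day 8: 0, day 9: 0, day 10: 0.
Peak is 11.

11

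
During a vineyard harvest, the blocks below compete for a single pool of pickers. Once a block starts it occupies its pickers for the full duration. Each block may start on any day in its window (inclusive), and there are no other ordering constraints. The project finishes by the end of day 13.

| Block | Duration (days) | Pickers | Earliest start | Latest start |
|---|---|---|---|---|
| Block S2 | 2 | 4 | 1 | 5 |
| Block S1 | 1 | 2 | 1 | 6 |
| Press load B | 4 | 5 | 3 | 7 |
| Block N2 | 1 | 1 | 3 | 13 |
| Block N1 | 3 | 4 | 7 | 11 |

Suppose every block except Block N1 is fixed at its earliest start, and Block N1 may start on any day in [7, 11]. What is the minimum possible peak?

Block N1@7: d1:6  d2:4  d3:6  d4:5  d5:5  d6:5  d7:4  d8:4  d9:4  d10:0  d11:0  d12:0  d13:0 → peak 6
Block N1@8: d1:6  d2:4  d3:6  d4:5  d5:5  d6:5  d7:0  d8:4  d9:4  d10:4  d11:0  d12:0  d13:0 → peak 6
Block N1@9: d1:6  d2:4  d3:6  d4:5  d5:5  d6:5  d7:0  d8:0  d9:4  d10:4  d11:4  d12:0  d13:0 → peak 6
Block N1@10: d1:6  d2:4  d3:6  d4:5  d5:5  d6:5  d7:0  d8:0  d9:0  d10:4  d11:4  d12:4  d13:0 → peak 6
Block N1@11: d1:6  d2:4  d3:6  d4:5  d5:5  d6:5  d7:0  d8:0  d9:0  d10:0  d11:4  d12:4  d13:4 → peak 6
Best is Block N1@7, peak 6.

6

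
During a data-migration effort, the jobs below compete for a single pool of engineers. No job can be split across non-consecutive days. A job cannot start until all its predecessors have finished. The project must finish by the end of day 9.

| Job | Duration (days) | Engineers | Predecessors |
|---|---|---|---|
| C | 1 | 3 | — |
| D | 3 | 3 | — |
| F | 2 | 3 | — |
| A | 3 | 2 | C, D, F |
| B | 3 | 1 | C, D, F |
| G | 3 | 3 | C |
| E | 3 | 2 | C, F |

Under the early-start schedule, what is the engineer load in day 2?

At early start, day 2 has: D, F, G.
Demand: 3 + 3 + 3 = 9.

9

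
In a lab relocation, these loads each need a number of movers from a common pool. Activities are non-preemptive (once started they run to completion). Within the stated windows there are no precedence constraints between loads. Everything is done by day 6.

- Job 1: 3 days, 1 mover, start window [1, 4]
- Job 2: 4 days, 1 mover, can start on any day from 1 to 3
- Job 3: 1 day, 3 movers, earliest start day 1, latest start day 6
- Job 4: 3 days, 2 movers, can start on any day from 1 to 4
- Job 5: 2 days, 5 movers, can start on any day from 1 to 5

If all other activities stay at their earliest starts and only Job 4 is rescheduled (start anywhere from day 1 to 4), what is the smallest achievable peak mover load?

10

Job 4@1: d1:12  d2:9  d3:4  d4:1  d5:0  d6:0 → peak 12
Job 4@2: d1:10  d2:9  d3:4  d4:3  d5:0  d6:0 → peak 10
Job 4@3: d1:10  d2:7  d3:4  d4:3  d5:2  d6:0 → peak 10
Job 4@4: d1:10  d2:7  d3:2  d4:3  d5:2  d6:2 → peak 10
Best is Job 4@2, peak 10.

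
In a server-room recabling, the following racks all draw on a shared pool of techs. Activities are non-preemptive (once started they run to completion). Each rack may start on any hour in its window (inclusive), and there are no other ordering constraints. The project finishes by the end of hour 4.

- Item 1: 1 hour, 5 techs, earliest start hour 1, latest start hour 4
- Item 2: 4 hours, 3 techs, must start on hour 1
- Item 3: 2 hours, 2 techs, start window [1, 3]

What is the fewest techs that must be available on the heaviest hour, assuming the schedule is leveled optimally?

Early-start (Item 1@1, Item 2@1, Item 3@1) gives peak 10: h1:10  h2:5  h3:3  h4:3.
Shift Item 3→2.
Schedule Item 1@1, Item 2@1, Item 3@2: h1:8  h2:5  h3:5  h4:3 — peak 8.
No arrangement of the 12 feasible schedules does better.

8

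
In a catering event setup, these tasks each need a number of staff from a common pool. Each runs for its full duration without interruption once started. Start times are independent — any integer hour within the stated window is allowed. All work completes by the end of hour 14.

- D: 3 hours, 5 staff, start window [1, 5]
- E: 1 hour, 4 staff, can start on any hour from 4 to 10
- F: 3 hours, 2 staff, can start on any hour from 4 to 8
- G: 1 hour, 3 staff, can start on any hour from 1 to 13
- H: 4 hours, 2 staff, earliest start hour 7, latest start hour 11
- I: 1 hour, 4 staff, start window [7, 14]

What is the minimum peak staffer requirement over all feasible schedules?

Early-start (D@1, E@4, F@4, G@1, H@7, I@7) gives peak 8: h1:8  h2:5  h3:5  h4:6  h5:2  h6:2  h7:6  h8:2  h9:2  h10:2  h11:0  h12:0  h13:0  h14:0.
Shift F→5, G→5, I→11.
Schedule D@1, E@4, F@5, G@5, H@7, I@11: h1:5  h2:5  h3:5  h4:4  h5:5  h6:2  h7:4  h8:2  h9:2  h10:2  h11:4  h12:0  h13:0  h14:0 — peak 5.

5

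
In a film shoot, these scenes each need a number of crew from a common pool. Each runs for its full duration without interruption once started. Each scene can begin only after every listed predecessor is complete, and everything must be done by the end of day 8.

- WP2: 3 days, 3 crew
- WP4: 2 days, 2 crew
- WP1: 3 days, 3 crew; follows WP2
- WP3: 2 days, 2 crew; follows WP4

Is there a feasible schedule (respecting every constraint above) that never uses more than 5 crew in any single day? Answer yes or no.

yes

Schedule WP2@1, WP4@1, WP1@4, WP3@3: d1:5  d2:5  d3:5  d4:5  d5:3  d6:3  d7:0  d8:0 — peak 5 ≤ 5.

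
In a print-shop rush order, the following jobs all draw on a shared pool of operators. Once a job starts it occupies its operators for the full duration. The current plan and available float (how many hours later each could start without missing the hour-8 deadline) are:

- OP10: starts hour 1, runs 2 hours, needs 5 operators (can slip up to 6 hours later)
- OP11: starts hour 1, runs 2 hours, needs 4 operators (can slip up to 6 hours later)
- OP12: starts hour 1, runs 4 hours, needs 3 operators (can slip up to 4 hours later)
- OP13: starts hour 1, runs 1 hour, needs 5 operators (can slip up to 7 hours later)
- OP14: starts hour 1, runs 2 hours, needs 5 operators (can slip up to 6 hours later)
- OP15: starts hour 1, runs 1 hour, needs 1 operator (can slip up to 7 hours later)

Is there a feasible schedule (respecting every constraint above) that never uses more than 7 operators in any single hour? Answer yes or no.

no

The minimum achievable peak is 8; 7 < 8, so no feasible schedule stays within the cap.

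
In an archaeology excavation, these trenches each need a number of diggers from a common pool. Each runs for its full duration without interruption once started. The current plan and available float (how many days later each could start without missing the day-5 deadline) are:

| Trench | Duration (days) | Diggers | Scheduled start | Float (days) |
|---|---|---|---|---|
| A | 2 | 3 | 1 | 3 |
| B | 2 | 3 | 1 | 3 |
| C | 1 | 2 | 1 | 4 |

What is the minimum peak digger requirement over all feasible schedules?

3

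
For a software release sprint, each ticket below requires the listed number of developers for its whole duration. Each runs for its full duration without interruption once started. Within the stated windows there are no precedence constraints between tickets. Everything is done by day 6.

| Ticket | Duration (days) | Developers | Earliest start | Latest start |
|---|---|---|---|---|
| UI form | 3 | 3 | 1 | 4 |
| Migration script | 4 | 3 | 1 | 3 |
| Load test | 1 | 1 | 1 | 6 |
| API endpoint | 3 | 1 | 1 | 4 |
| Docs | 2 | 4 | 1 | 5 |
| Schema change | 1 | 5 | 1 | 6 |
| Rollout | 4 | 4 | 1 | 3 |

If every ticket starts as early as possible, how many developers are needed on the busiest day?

Early-start schedule: UI form@1, Migration script@1, Load test@1, API endpoint@1, Docs@1, Schema change@1, Rollout@1.
Load per day: day 1: 21, day 2: 15, day 3: 11, day 4: 7, day 5: 0, day 6: 0.
Peak is 21.

21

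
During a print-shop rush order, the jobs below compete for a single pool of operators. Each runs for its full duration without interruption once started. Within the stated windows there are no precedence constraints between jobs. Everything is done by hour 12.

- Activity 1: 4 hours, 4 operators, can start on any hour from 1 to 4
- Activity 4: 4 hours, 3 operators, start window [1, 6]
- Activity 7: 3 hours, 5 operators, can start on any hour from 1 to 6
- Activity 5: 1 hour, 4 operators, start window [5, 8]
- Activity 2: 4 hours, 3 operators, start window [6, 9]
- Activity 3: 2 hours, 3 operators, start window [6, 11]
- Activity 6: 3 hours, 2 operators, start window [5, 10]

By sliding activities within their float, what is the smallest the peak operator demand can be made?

Early-start (Activity 1@1, Activity 4@1, Activity 7@1, Activity 5@5, Activity 2@6, Activity 3@6, Activity 6@5) gives peak 12: h1:12  h2:12  h3:12  h4:7  h5:6  h6:8  h7:8  h8:3  h9:3  h10:0  h11:0  h12:0.
Shift Activity 7→5, Activity 5→8, Activity 2→8, Activity 3→9.
Schedule Activity 1@1, Activity 4@1, Activity 7@5, Activity 5@8, Activity 2@8, Activity 3@9, Activity 6@5: h1:7  h2:7  h3:7  h4:7  h5:7  h6:7  h7:7  h8:7  h9:6  h10:6  h11:3  h12:0 — peak 7.

7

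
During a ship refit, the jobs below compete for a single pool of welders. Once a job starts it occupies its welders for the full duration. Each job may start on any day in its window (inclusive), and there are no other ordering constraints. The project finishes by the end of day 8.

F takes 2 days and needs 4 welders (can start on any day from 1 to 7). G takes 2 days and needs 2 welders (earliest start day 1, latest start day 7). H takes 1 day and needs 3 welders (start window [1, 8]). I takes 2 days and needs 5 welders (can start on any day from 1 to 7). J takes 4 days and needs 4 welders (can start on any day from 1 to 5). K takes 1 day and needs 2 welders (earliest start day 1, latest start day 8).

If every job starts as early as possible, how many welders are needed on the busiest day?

20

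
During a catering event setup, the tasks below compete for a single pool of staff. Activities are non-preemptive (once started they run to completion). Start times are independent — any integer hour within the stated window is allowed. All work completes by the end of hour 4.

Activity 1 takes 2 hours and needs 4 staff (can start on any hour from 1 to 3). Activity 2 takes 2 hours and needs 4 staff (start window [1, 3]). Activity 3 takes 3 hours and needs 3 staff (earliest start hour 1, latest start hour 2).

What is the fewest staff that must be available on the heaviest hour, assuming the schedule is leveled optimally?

7

Early-start (Activity 1@1, Activity 2@1, Activity 3@1) gives peak 11: h1:11  h2:11  h3:3  h4:0.
Shift Activity 2→3.
Schedule Activity 1@1, Activity 2@3, Activity 3@1: h1:7  h2:7  h3:7  h4:4 — peak 7.
Total staffer-hours = 25 over 4 hours ⇒ peak ≥ ⌈25/4⌉ = 7, so 7 is optimal.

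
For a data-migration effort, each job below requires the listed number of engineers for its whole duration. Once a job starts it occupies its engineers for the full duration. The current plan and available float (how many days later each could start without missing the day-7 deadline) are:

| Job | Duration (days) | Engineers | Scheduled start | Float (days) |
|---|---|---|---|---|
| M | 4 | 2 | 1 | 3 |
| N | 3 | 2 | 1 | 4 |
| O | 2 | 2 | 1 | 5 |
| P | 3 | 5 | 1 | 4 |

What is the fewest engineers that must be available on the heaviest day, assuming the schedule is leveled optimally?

Early-start (M@1, N@1, O@1, P@1) gives peak 11: d1:11  d2:11  d3:9  d4:2  d5:0  d6:0  d7:0.
Shift P→5.
Schedule M@1, N@1, O@1, P@5: d1:6  d2:6  d3:4  d4:2  d5:5  d6:5  d7:5 — peak 6.

6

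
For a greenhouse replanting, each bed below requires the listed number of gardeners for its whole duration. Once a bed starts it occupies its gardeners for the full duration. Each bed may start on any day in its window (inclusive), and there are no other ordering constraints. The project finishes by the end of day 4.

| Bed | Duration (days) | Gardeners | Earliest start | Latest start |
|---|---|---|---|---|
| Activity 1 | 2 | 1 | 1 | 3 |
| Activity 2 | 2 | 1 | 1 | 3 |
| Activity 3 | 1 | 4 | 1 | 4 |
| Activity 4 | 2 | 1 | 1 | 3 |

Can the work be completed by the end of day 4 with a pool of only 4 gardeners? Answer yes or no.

yes

Schedule Activity 1@1, Activity 2@1, Activity 3@3, Activity 4@1: d1:3  d2:3  d3:4  d4:0 — peak 4 ≤ 4.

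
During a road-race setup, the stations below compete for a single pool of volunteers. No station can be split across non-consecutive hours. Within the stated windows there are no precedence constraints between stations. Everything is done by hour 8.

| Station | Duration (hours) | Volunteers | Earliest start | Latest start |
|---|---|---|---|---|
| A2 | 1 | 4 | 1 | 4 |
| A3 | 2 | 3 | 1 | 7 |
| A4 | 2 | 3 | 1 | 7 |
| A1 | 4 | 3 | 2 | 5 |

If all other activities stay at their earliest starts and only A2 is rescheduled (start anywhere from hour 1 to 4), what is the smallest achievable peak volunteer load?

9

A2@1: h1:10  h2:9  h3:3  h4:3  h5:3  h6:0  h7:0  h8:0 → peak 10
A2@2: h1:6  h2:13  h3:3  h4:3  h5:3  h6:0  h7:0  h8:0 → peak 13
A2@3: h1:6  h2:9  h3:7  h4:3  h5:3  h6:0  h7:0  h8:0 → peak 9
A2@4: h1:6  h2:9  h3:3  h4:7  h5:3  h6:0  h7:0  h8:0 → peak 9
Best is A2@3, peak 9.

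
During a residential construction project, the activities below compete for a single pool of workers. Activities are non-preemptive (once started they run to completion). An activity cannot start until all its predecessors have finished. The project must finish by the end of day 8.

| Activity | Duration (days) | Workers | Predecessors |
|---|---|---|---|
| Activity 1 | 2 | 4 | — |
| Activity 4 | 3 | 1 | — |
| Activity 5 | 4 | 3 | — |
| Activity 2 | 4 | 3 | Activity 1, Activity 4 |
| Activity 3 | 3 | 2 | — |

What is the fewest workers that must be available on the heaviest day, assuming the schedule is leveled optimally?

7

Early-start (Activity 1@1, Activity 4@1, Activity 5@1, Activity 2@4, Activity 3@1) gives peak 10: d1:10  d2:10  d3:6  d4:6  d5:3  d6:3  d7:3  d8:0.
Shift Activity 5→3.
Schedule Activity 1@1, Activity 4@1, Activity 5@3, Activity 2@4, Activity 3@1: d1:7  d2:7  d3:6  d4:6  d5:6  d6:6  d7:3  d8:0 — peak 7.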